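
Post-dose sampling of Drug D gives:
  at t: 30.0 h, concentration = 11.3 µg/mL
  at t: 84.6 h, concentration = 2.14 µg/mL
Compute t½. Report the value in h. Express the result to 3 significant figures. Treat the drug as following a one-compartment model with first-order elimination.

22.7 h

k = ln(C₁/C₂) / (t₂ − t₁) = ln(11.3/2.14) / (84.6 − 30.0)
  = 1.664 / 54.60 = 0.03048 h⁻¹
t½ = ln2 / k = 0.693147 / 0.03048 = 22.74 h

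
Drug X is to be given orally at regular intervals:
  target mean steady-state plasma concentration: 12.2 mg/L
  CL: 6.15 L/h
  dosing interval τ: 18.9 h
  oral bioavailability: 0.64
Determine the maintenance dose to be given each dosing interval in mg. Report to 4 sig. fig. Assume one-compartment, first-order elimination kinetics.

2216 mg

At steady state, F × (Dose/τ) = Css × CL.
Dose = Css × CL × τ / F = 12.2 × 6.150 × 18.9 / 0.64 = 2216 mg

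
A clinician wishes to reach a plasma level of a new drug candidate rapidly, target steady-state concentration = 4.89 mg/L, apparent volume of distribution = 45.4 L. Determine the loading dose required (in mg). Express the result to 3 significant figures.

LD = Css × Vd = 4.89 × 45.4 = 222.0 mg

222 mg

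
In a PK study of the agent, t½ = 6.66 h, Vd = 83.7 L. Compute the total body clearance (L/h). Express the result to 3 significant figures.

k = ln2 / t½ = 0.693147 / 6.66 = 0.1041 h⁻¹
CL = k × Vd = 0.1041 × 83.7 = 8.713 L/h

8.71 L/h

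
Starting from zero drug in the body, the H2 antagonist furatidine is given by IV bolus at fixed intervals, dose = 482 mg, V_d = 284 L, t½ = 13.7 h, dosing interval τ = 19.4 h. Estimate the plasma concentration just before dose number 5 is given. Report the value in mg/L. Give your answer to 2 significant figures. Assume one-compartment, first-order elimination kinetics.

C₀ per dose = Dose / Vd = 482 / 284 = 1.697 mg/L
k = ln2 / t½ = 0.693147 / 13.7 = 0.05059 h⁻¹
Fraction remaining after one interval: r = e^(−kτ) = e^(−0.05059 × 19.4) = 0.3748
Before dose 5, 4 doses have been given (aged 1τ, 2τ, 3τ, 4τ).
C_trough = C₀ × (r + r² + … + r^4) = C₀ × r(1−r^4)/(1−r)
        = 1.697 × 0.3748 × (1 − 0.01973) / (1 − 0.3748) = 0.9973 mg/L

1.0 mg/L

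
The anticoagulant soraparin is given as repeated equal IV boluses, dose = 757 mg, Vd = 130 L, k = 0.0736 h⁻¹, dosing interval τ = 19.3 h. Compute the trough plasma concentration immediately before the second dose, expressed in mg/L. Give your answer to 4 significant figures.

1.407 mg/L

C₀ per dose = Dose / Vd = 757 / 130 = 5.823 mg/L
Fraction remaining after one interval: r = e^(−kτ) = e^(−0.07360 × 19.3) = 0.2416
Before dose 2, 1 dose has been given (aged 1τ).
C_trough = C₀ × r = 5.823 × 0.2416 = 1.407 mg/L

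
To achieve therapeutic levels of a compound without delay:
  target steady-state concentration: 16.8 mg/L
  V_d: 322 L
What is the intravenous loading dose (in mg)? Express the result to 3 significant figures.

LD = Css × Vd = 16.8 × 322 = 5410 mg

5410 mg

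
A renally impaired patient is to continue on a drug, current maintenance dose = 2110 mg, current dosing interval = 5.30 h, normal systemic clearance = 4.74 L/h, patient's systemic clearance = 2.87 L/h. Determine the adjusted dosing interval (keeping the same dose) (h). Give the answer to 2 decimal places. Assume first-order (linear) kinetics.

8.75 h

To keep the same average steady-state level, dosing rate must scale with clearance.
CL ratio = 2.87 / 4.74 = 0.6055
New interval (same dose) = 5.30 / 0.6055 = 8.753 h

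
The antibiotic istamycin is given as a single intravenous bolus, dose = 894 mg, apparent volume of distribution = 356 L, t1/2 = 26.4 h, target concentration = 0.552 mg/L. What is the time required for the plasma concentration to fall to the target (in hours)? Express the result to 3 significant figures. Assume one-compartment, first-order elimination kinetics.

57.7 h

C₀ = Dose / Vd = 894.0 / 356 = 2.511 mg/L
k = ln2 / t½ = 0.693147 / 26.4 = 0.02626 h⁻¹
t = ln(C₀ / C) / k = ln(2.511 / 0.552) / 0.02626
  = ln(4.549) / 0.02626 = 1.515 / 0.02626 = 57.69 h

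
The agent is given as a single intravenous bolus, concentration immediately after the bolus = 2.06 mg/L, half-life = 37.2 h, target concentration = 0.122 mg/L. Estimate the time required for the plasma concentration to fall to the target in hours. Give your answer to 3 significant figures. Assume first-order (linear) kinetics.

k = ln2 / t½ = 0.693147 / 37.2 = 0.01863 h⁻¹
t = ln(C₀ / C) / k = ln(2.060 / 0.122) / 0.01863
  = ln(16.89) / 0.01863 = 2.827 / 0.01863 = 151.7 h

152 h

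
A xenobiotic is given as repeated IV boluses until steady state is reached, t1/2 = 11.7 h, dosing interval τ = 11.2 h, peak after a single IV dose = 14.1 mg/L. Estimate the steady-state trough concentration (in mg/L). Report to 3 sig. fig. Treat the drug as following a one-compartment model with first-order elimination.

k = ln2 / t½ = 0.693147 / 11.7 = 0.05924 h⁻¹
e^(−kτ) = e^(−0.05924 × 11.2) = 0.5151
Accumulation ratio R = 1 / (1 − e^(−kτ)) = 1 / (1 − 0.5151) = 2.062
Steady-state trough = C₀ × R × e^(−kτ) = 14.1 × 2.062 × 0.5151 = 14.98 mg/L

15.0 mg/L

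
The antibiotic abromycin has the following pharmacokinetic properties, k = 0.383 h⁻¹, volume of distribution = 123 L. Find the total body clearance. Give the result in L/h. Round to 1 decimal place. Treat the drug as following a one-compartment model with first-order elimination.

47.1 L/h

CL = k × Vd = 0.383 × 123 = 47.11 L/h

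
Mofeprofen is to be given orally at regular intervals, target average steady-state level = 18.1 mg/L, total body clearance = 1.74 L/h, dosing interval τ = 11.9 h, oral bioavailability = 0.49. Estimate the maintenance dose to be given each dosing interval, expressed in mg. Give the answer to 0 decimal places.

765 mg

At steady state, F × (Dose/τ) = Css × CL.
Dose = Css × CL × τ / F = 18.1 × 1.740 × 11.9 / 0.49 = 764.9 mg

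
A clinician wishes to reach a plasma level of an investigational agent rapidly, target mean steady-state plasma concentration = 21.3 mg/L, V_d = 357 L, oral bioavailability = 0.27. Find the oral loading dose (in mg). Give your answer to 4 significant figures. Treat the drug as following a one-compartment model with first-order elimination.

LD = Css × Vd / F = 21.3 × 357 / 0.27 = 28160 mg

28160 mg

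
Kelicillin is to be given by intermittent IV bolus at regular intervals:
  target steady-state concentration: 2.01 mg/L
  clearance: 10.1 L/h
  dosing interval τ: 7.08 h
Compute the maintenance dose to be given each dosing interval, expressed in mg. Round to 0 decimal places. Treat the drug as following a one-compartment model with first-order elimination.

At steady state, Dose/τ = Css × CL.
Dose = Css × CL × τ = 2.01 × 10.10 × 7.08 = 143.7 mg

144 mg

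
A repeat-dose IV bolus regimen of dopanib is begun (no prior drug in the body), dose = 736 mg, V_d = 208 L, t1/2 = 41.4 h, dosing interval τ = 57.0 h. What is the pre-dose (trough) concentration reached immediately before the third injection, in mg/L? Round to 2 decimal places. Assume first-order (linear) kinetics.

1.89 mg/L

C₀ per dose = Dose / Vd = 736 / 208 = 3.538 mg/L
k = ln2 / t½ = 0.693147 / 41.4 = 0.01674 h⁻¹
Fraction remaining after one interval: r = e^(−kτ) = e^(−0.01674 × 57.0) = 0.3851
Before dose 3, 2 doses have been given (aged 1τ, 2τ).
C_trough = C₀ × (r + r²) = 3.538 × (0.3851 + 0.1483) = 1.887 mg/L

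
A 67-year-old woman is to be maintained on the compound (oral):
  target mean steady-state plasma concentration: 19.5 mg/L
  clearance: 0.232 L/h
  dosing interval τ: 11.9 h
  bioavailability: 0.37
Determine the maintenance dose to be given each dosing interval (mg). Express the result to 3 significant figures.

146 mg

At steady state, F × (Dose/τ) = Css × CL.
Dose = Css × CL × τ / F = 19.5 × 0.2320 × 11.9 / 0.37 = 145.5 mg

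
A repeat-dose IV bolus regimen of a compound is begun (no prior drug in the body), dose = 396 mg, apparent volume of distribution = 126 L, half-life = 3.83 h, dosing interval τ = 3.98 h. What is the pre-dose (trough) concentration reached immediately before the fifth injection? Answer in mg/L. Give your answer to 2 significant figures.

2.8 mg/L

C₀ per dose = Dose / Vd = 396 / 126 = 3.143 mg/L
k = ln2 / t½ = 0.693147 / 3.83 = 0.1810 h⁻¹
Fraction remaining after one interval: r = e^(−kτ) = e^(−0.1810 × 3.98) = 0.4866
Before dose 5, 4 doses have been given (aged 1τ, 2τ, 3τ, 4τ).
C_trough = C₀ × (r + r² + … + r^4) = C₀ × r(1−r^4)/(1−r)
        = 3.143 × 0.4866 × (1 − 0.05606) / (1 − 0.4866) = 2.812 mg/L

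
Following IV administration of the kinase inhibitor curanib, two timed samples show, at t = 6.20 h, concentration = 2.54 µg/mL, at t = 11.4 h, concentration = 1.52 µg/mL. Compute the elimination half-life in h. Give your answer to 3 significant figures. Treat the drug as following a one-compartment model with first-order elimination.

7.02 h

k = ln(C₁/C₂) / (t₂ − t₁) = ln(2.54/1.52) / (11.4 − 6.20)
  = 0.5135 / 5.200 = 0.09875 h⁻¹
t½ = ln2 / k = 0.693147 / 0.09875 = 7.019 h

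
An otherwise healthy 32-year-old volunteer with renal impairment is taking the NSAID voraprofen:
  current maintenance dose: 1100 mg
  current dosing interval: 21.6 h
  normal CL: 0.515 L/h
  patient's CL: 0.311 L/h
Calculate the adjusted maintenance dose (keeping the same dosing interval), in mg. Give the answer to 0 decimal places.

664 mg

To keep the same average steady-state level, dosing rate must scale with clearance.
CL ratio = 0.311 / 0.515 = 0.6039
New dose (same interval) = 1100 × 0.6039 = 664.3 mg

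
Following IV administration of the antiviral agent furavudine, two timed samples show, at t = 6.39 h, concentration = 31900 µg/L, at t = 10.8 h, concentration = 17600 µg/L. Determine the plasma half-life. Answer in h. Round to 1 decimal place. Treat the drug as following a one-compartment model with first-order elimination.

5.1 h

k = ln(C₁/C₂) / (t₂ − t₁) = ln(31900/17600) / (10.8 − 6.39)
  = 0.5947 / 4.410 = 0.1349 h⁻¹
t½ = ln2 / k = 0.693147 / 0.1349 = 5.138 h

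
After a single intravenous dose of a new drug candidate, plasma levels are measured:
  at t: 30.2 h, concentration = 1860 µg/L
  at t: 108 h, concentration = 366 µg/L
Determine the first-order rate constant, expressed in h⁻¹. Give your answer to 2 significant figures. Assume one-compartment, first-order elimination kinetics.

k = ln(C₁/C₂) / (t₂ − t₁) = ln(1860/366) / (108 − 30.2)
  = 1.626 / 77.80 = 0.02090 h⁻¹

0.021 h⁻¹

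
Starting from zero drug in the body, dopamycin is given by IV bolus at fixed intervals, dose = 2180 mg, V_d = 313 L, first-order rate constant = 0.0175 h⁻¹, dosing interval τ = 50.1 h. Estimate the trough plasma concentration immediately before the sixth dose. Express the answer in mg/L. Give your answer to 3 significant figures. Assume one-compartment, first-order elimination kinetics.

C₀ per dose = Dose / Vd = 2180 / 313 = 6.965 mg/L
Fraction remaining after one interval: r = e^(−kτ) = e^(−0.01750 × 50.1) = 0.4161
Before dose 6, 5 doses have been given (aged 1τ, 2τ, 3τ, 4τ, 5τ).
C_trough = C₀ × (r + r² + … + r^5) = C₀ × r(1−r^5)/(1−r)
        = 6.965 × 0.4161 × (1 − 0.01247) / (1 − 0.4161) = 4.902 mg/L

4.90 mg/L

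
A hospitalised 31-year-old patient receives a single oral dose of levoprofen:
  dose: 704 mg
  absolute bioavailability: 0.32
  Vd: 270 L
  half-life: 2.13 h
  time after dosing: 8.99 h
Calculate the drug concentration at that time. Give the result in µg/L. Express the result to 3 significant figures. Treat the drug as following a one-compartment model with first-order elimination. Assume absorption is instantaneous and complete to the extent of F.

Amount reaching circulation = F × Dose = 0.32 × 704.0 = 225.3 mg
C₀ = F·Dose / Vd = 225.3 / 270 = 0.8344 mg/L
k = ln2 / t½ = 0.693147 / 2.13 = 0.3254 h⁻¹
C = C₀ · e^(−k·t) = 0.8344 × e^(−0.3254 × 8.99)
  = 0.8344 × 0.05365 = 0.04477 mg/L
Convert: 0.04477 mg/L × 1000 = 44.77 µg/L

44.8 µg/L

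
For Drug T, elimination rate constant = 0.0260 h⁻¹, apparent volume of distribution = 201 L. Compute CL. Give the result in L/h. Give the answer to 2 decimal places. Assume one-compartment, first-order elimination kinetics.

CL = k × Vd = 0.0260 × 201 = 5.226 L/h

5.23 L/h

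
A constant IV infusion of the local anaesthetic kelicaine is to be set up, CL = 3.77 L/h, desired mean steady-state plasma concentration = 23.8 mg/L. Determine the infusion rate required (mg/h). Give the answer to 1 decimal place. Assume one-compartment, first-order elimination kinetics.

At steady state, infusion rate R₀ = Css × CL = 23.8 × 3.770 = 89.73 mg/h

89.7 mg/h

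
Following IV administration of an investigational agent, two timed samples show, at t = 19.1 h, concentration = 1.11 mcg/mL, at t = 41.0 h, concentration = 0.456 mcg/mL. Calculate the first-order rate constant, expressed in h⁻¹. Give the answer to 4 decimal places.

k = ln(C₁/C₂) / (t₂ − t₁) = ln(1.11/0.456) / (41.0 − 19.1)
  = 0.8896 / 21.90 = 0.04062 h⁻¹

0.0406 h⁻¹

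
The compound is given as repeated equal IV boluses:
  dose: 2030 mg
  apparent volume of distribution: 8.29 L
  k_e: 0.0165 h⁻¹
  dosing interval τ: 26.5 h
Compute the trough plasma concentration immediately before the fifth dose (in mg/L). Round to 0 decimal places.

369 mg/L

C₀ per dose = Dose / Vd = 2030 / 8.29 = 244.9 mg/L
Fraction remaining after one interval: r = e^(−kτ) = e^(−0.01650 × 26.5) = 0.6458
Before dose 5, 4 doses have been given (aged 1τ, 2τ, 3τ, 4τ).
C_trough = C₀ × (r + r² + … + r^4) = C₀ × r(1−r^4)/(1−r)
        = 244.9 × 0.6458 × (1 − 0.1739) / (1 − 0.6458) = 368.9 mg/L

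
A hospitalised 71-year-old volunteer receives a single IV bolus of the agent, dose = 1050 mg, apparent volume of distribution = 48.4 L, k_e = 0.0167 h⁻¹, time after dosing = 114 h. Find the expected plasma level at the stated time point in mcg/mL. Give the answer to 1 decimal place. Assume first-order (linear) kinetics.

3.2 mcg/mL

C₀ = Dose / Vd = 1050 / 48.4 = 21.69 mg/L
C = C₀ · e^(−k·t) = 21.69 × e^(−0.01670 × 114)
  = 21.69 × 0.1490 = 3.232 mg/L
(3.232 mg/L = 3.232 mcg/mL)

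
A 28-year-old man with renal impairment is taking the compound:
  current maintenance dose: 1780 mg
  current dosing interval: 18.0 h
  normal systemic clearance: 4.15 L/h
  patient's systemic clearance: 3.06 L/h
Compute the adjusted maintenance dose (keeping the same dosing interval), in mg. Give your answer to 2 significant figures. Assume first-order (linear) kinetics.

1300 mg

To keep the same average steady-state level, dosing rate must scale with clearance.
CL ratio = 3.06 / 4.15 = 0.7373
New dose (same interval) = 1780 × 0.7373 = 1312 mg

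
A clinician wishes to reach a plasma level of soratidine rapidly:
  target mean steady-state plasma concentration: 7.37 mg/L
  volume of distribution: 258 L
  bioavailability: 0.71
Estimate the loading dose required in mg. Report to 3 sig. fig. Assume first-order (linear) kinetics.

LD = Css × Vd / F = 7.37 × 258 / 0.71 = 2678 mg

2680 mg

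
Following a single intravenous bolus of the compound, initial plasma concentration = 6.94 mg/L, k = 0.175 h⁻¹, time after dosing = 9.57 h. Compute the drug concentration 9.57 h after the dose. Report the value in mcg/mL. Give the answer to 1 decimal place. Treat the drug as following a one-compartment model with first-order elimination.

C = C₀ · e^(−k·t) = 6.940 × e^(−0.1750 × 9.57)
  = 6.940 × 0.1874 = 1.301 mg/L
(1.301 mg/L = 1.301 mcg/mL)

1.3 mcg/mL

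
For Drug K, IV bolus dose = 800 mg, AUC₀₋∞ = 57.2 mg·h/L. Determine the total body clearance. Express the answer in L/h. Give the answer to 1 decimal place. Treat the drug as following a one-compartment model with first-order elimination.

CL = Dose / AUC = 800 / 57.2 = 13.99 L/h

14.0 L/h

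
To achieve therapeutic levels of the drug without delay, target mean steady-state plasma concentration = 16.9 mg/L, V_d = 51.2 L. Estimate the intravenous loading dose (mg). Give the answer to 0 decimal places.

LD = Css × Vd = 16.9 × 51.2 = 865.3 mg

865 mg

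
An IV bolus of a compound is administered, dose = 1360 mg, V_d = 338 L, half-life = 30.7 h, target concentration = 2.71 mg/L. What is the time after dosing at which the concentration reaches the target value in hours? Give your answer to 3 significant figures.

17.5 h

C₀ = Dose / Vd = 1360 / 338 = 4.024 mg/L
k = ln2 / t½ = 0.693147 / 30.7 = 0.02258 h⁻¹
t = ln(C₀ / C) / k = ln(4.024 / 2.71) / 0.02258
  = ln(1.485) / 0.02258 = 0.3954 / 0.02258 = 17.51 h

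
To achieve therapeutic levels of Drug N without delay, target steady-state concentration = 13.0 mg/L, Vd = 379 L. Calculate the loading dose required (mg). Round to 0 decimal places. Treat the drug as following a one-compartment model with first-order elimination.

LD = Css × Vd = 13.0 × 379 = 4927 mg

4927 mg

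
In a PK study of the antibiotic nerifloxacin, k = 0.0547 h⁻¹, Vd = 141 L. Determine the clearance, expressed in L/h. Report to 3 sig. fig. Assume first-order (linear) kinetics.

CL = k × Vd = 0.0547 × 141 = 7.713 L/h

7.71 L/h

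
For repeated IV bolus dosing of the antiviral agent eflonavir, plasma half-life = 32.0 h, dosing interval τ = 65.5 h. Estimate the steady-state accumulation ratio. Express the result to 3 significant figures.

k = ln2 / t½ = 0.693147 / 32.0 = 0.02166 h⁻¹
e^(−kτ) = e^(−0.02166 × 65.5) = 0.2420
Accumulation ratio R = 1 / (1 − e^(−kτ)) = 1 / (1 − 0.2420) = 1.319

1.32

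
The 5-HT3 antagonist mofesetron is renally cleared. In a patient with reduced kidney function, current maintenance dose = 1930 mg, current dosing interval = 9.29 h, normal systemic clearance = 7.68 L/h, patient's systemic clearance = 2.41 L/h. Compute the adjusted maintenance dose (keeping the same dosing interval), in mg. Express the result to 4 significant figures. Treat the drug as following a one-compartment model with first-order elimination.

605.6 mg

To keep the same average steady-state level, dosing rate must scale with clearance.
CL ratio = 2.41 / 7.68 = 0.3138
New dose (same interval) = 1930 × 0.3138 = 605.6 mg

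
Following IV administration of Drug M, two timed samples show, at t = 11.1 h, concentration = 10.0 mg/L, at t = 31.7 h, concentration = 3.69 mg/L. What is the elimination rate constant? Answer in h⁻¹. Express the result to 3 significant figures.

k = ln(C₁/C₂) / (t₂ − t₁) = ln(10.0/3.69) / (31.7 − 11.1)
  = 0.9970 / 20.60 = 0.04840 h⁻¹

0.0484 h⁻¹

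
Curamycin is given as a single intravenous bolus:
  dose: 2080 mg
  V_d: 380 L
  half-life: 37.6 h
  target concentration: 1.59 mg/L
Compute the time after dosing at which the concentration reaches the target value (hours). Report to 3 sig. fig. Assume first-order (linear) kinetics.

C₀ = Dose / Vd = 2080 / 380 = 5.474 mg/L
k = ln2 / t½ = 0.693147 / 37.6 = 0.01843 h⁻¹
t = ln(C₀ / C) / k = ln(5.474 / 1.59) / 0.01843
  = ln(3.443) / 0.01843 = 1.236 / 0.01843 = 67.06 h

67.1 h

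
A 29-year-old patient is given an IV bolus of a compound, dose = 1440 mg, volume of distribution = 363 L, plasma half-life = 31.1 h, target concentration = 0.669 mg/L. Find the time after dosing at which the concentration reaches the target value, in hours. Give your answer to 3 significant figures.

79.9 h

C₀ = Dose / Vd = 1440 / 363 = 3.967 mg/L
k = ln2 / t½ = 0.693147 / 31.1 = 0.02229 h⁻¹
t = ln(C₀ / C) / k = ln(3.967 / 0.669) / 0.02229
  = ln(5.930) / 0.02229 = 1.780 / 0.02229 = 79.86 h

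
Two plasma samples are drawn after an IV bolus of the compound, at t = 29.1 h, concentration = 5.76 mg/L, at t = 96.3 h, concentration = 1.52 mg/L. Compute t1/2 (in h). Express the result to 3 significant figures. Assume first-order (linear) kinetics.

k = ln(C₁/C₂) / (t₂ − t₁) = ln(5.76/1.52) / (96.3 − 29.1)
  = 1.332 / 67.20 = 0.01982 h⁻¹
t½ = ln2 / k = 0.693147 / 0.01982 = 34.97 h

35.0 h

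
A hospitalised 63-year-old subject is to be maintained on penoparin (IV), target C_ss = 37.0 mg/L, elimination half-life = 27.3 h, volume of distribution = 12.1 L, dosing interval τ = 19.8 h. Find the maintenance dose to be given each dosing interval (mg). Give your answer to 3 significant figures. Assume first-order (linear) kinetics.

225 mg

k = ln2 / t½ = 0.693147 / 27.3 = 0.02539 h⁻¹
CL = k × Vd = 0.02539 × 12.1 = 0.3072 L/h
At steady state, Dose/τ = Css × CL.
Dose = Css × CL × τ = 37.0 × 0.3072 × 19.8 = 225.1 mg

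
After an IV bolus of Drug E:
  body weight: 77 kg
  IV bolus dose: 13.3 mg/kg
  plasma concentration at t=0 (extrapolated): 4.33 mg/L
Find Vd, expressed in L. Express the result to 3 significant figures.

Dose = 13.3 × 77 = 1024 mg
Vd = Dose / C₀ = 1024 / 4.33 = 236.5 L

237 L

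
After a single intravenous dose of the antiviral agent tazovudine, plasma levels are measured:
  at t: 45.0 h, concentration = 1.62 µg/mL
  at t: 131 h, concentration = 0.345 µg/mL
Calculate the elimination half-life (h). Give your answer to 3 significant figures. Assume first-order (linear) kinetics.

38.5 h

k = ln(C₁/C₂) / (t₂ − t₁) = ln(1.62/0.345) / (131 − 45.0)
  = 1.547 / 86.00 = 0.01799 h⁻¹
t½ = ln2 / k = 0.693147 / 0.01799 = 38.53 h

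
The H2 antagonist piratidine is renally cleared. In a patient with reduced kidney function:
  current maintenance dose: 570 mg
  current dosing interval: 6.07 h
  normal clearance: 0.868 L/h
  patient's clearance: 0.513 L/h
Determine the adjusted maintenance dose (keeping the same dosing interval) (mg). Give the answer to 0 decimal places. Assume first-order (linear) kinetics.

To keep the same average steady-state level, dosing rate must scale with clearance.
CL ratio = 0.513 / 0.868 = 0.5910
New dose (same interval) = 570 × 0.5910 = 336.9 mg

337 mg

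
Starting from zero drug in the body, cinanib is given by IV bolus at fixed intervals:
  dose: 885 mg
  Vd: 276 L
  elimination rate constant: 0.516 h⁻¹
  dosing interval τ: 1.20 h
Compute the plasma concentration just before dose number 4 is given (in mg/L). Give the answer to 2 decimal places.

3.16 mg/L

C₀ per dose = Dose / Vd = 885 / 276 = 3.207 mg/L
Fraction remaining after one interval: r = e^(−kτ) = e^(−0.5160 × 1.20) = 0.5384
Before dose 4, 3 doses have been given (aged 1τ, 2τ, 3τ).
C_trough = C₀ × (r + r² + … + r^3) = C₀ × r(1−r^3)/(1−r)
        = 3.207 × 0.5384 × (1 − 0.1561) / (1 − 0.5384) = 3.157 mg/L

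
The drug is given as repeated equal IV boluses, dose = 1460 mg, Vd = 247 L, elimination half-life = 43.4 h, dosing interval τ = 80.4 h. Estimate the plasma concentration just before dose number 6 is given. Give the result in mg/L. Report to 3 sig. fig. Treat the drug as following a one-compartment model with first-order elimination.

2.26 mg/L

C₀ per dose = Dose / Vd = 1460 / 247 = 5.911 mg/L
k = ln2 / t½ = 0.693147 / 43.4 = 0.01597 h⁻¹
Fraction remaining after one interval: r = e^(−kτ) = e^(−0.01597 × 80.4) = 0.2769
Before dose 6, 5 doses have been given (aged 1τ, 2τ, 3τ, 4τ, 5τ).
C_trough = C₀ × (r + r² + … + r^5) = C₀ × r(1−r^5)/(1−r)
        = 5.911 × 0.2769 × (1 − 0.001628) / (1 − 0.2769) = 2.260 mg/L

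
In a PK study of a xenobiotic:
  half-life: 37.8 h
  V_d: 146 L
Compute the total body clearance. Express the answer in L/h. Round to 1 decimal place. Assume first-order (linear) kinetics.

k = ln2 / t½ = 0.693147 / 37.8 = 0.01834 h⁻¹
CL = k × Vd = 0.01834 × 146 = 2.678 L/h

2.7 L/h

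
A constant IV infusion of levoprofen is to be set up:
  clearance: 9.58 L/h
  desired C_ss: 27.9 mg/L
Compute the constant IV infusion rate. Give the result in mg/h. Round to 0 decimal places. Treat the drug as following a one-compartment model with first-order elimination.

267 mg/h

At steady state, infusion rate R₀ = Css × CL = 27.9 × 9.580 = 267.3 mg/h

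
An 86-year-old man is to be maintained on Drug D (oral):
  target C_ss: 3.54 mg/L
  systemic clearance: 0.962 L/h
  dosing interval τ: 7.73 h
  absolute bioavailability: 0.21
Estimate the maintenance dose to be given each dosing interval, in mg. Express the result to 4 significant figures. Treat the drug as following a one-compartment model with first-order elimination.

At steady state, F × (Dose/τ) = Css × CL.
Dose = Css × CL × τ / F = 3.54 × 0.9620 × 7.73 / 0.21 = 125.4 mg

125.4 mg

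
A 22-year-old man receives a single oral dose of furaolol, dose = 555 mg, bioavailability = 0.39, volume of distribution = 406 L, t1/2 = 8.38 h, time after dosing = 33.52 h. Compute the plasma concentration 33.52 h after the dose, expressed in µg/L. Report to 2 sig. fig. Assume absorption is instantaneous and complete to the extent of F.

33 µg/L

Amount reaching circulation = F × Dose = 0.39 × 555.0 = 216.5 mg
C₀ = F·Dose / Vd = 216.5 / 406 = 0.5333 mg/L
k = ln2 / t½ = 0.693147 / 8.38 = 0.08271 h⁻¹
t / t½ = 33.52 / 8.38 = 4 half-lives
C = C₀ × (1/2)^4 = 0.5333 × 0.06250 = 0.03333 mg/L
Convert: 0.03333 mg/L × 1000 = 33.33 µg/L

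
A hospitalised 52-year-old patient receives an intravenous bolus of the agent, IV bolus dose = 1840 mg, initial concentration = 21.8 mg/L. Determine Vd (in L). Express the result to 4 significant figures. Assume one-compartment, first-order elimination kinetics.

84.40 L

Vd = Dose / C₀ = 1840 / 21.8 = 84.40 L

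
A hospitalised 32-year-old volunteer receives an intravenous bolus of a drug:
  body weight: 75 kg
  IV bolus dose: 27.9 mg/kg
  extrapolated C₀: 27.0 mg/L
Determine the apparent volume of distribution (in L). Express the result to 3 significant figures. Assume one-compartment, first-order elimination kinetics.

77.5 L

Dose = 27.9 × 75 = 2093 mg
Vd = Dose / C₀ = 2093 / 27.0 = 77.52 L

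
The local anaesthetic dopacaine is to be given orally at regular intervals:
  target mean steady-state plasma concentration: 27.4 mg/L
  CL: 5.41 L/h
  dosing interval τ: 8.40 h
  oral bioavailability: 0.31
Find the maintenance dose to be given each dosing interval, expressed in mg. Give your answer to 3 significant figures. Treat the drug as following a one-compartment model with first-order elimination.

At steady state, F × (Dose/τ) = Css × CL.
Dose = Css × CL × τ / F = 27.4 × 5.410 × 8.40 / 0.31 = 4017 mg

4020 mg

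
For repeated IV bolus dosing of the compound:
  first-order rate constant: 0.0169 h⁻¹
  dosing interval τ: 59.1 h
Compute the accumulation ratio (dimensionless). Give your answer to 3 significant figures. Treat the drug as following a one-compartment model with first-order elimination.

e^(−kτ) = e^(−0.01690 × 59.1) = 0.3683
Accumulation ratio R = 1 / (1 − e^(−kτ)) = 1 / (1 − 0.3683) = 1.583

1.58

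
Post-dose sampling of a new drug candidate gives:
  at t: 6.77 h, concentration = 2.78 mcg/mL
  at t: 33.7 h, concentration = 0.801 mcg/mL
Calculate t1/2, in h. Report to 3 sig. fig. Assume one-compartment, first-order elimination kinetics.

15.0 h

k = ln(C₁/C₂) / (t₂ − t₁) = ln(2.78/0.801) / (33.7 − 6.77)
  = 1.244 / 26.93 = 0.04619 h⁻¹
t½ = ln2 / k = 0.693147 / 0.04619 = 15.01 h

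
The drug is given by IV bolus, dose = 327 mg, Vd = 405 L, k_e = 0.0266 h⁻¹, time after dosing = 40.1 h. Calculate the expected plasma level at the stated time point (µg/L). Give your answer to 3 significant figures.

278 µg/L

C₀ = Dose / Vd = 327.0 / 405 = 0.8074 mg/L
C = C₀ · e^(−k·t) = 0.8074 × e^(−0.02660 × 40.1)
  = 0.8074 × 0.3442 = 0.2779 mg/L
Convert: 0.2779 mg/L × 1000 = 277.9 µg/L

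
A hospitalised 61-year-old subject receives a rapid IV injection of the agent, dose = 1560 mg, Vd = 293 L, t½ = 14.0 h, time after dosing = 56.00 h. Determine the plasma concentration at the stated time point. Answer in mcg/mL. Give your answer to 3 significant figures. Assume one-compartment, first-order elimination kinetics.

C₀ = Dose / Vd = 1560 / 293 = 5.324 mg/L
k = ln2 / t½ = 0.693147 / 14.0 = 0.04951 h⁻¹
t / t½ = 56.00 / 14.0 = 4 half-lives
C = C₀ × (1/2)^4 = 5.324 × 0.06250 = 0.3328 mg/L
(0.3328 mg/L = 0.3328 mcg/mL)

0.333 mcg/mL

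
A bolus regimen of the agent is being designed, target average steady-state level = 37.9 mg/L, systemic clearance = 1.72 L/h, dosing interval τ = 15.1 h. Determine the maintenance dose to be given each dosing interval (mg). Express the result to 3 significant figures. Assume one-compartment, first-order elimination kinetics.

984 mg

At steady state, Dose/τ = Css × CL.
Dose = Css × CL × τ = 37.9 × 1.720 × 15.1 = 984.3 mg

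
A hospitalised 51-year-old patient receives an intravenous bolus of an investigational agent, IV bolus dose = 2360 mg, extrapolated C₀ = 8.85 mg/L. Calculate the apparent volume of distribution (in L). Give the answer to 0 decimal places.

Vd = Dose / C₀ = 2360 / 8.85 = 266.7 L

267 L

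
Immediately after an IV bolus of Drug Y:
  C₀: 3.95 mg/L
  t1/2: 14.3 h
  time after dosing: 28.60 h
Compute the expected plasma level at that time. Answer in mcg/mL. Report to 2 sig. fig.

k = ln2 / t½ = 0.693147 / 14.3 = 0.04847 h⁻¹
t / t½ = 28.60 / 14.3 = 2 half-lives
C = C₀ × (1/2)^2 = 3.950 × 0.2500 = 0.9875 mg/L
(0.9875 mg/L = 0.9875 mcg/mL)

0.99 mcg/mL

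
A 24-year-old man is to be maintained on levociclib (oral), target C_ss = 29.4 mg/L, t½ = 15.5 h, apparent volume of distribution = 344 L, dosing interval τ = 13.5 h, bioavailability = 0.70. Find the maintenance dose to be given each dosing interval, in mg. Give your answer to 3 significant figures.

k = ln2 / t½ = 0.693147 / 15.5 = 0.04472 h⁻¹
CL = k × Vd = 0.04472 × 344 = 15.38 L/h
At steady state, F × (Dose/τ) = Css × CL.
Dose = Css × CL × τ / F = 29.4 × 15.38 × 13.5 / 0.70 = 8720 mg

8720 mg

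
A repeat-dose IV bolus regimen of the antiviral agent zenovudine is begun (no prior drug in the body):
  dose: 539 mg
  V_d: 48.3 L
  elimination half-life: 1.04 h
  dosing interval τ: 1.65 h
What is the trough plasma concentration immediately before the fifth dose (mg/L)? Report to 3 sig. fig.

5.50 mg/L

C₀ per dose = Dose / Vd = 539 / 48.3 = 11.16 mg/L
k = ln2 / t½ = 0.693147 / 1.04 = 0.6665 h⁻¹
Fraction remaining after one interval: r = e^(−kτ) = e^(−0.6665 × 1.65) = 0.3330
Before dose 5, 4 doses have been given (aged 1τ, 2τ, 3τ, 4τ).
C_trough = C₀ × (r + r² + … + r^4) = C₀ × r(1−r^4)/(1−r)
        = 11.16 × 0.3330 × (1 − 0.01230) / (1 − 0.3330) = 5.503 mg/L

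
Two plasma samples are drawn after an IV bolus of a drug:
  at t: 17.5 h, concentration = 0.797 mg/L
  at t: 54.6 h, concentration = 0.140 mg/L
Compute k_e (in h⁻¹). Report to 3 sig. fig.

0.0469 h⁻¹

k = ln(C₁/C₂) / (t₂ − t₁) = ln(0.797/0.140) / (54.6 − 17.5)
  = 1.739 / 37.10 = 0.04687 h⁻¹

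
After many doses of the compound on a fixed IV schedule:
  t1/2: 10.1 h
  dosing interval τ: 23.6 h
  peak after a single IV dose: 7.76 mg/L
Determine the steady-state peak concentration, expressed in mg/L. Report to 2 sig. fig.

k = ln2 / t½ = 0.693147 / 10.1 = 0.06863 h⁻¹
e^(−kτ) = e^(−0.06863 × 23.6) = 0.1980
Accumulation ratio R = 1 / (1 − e^(−kτ)) = 1 / (1 − 0.1980) = 1.247
Steady-state peak = C₀ × R = 7.76 × 1.247 = 9.677 mg/L

9.7 mg/L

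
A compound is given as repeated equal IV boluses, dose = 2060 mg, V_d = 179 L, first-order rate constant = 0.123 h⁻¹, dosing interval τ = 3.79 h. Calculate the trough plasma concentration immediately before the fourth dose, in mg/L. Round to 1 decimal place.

14.6 mg/L

C₀ per dose = Dose / Vd = 2060 / 179 = 11.51 mg/L
Fraction remaining after one interval: r = e^(−kτ) = e^(−0.1230 × 3.79) = 0.6274
Before dose 4, 3 doses have been given (aged 1τ, 2τ, 3τ).
C_trough = C₀ × (r + r² + … + r^3) = C₀ × r(1−r^3)/(1−r)
        = 11.51 × 0.6274 × (1 − 0.2470) / (1 − 0.6274) = 14.59 mg/L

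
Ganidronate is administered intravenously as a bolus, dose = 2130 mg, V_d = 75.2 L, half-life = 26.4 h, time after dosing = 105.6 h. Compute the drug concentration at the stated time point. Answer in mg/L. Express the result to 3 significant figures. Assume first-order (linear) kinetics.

1.77 mg/L

C₀ = Dose / Vd = 2130 / 75.2 = 28.32 mg/L
k = ln2 / t½ = 0.693147 / 26.4 = 0.02626 h⁻¹
t / t½ = 105.6 / 26.4 = 4 half-lives
C = C₀ × (1/2)^4 = 28.32 × 0.06250 = 1.770 mg/L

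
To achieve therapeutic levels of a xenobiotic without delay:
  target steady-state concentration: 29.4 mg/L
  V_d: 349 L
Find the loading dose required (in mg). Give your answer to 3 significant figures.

10300 mg

LD = Css × Vd = 29.4 × 349 = 10260 mg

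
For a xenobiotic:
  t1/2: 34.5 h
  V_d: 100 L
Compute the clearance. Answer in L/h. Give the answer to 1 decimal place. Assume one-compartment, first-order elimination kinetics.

k = ln2 / t½ = 0.693147 / 34.5 = 0.02009 h⁻¹
CL = k × Vd = 0.02009 × 100 = 2.009 L/h

2.0 L/h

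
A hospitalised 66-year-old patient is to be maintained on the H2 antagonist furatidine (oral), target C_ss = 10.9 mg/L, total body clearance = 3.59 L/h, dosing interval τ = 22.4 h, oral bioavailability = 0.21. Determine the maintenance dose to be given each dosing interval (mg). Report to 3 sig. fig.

4170 mg

At steady state, F × (Dose/τ) = Css × CL.
Dose = Css × CL × τ / F = 10.9 × 3.590 × 22.4 / 0.21 = 4174 mg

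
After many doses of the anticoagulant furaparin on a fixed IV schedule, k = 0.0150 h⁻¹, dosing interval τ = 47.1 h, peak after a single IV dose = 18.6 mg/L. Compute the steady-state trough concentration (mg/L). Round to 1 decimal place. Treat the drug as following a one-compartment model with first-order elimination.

e^(−kτ) = e^(−0.01500 × 47.1) = 0.4934
Accumulation ratio R = 1 / (1 − e^(−kτ)) = 1 / (1 − 0.4934) = 1.974
Steady-state trough = C₀ × R × e^(−kτ) = 18.6 × 1.974 × 0.4934 = 18.12 mg/L

18.1 mg/L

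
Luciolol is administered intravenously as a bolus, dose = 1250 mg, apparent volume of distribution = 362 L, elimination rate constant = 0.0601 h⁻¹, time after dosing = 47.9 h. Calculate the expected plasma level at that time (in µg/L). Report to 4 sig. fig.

194.1 µg/L

C₀ = Dose / Vd = 1250 / 362 = 3.453 mg/L
C = C₀ · e^(−k·t) = 3.453 × e^(−0.06010 × 47.9)
  = 3.453 × 0.05620 = 0.1941 mg/L
Convert: 0.1941 mg/L × 1000 = 194.1 µg/L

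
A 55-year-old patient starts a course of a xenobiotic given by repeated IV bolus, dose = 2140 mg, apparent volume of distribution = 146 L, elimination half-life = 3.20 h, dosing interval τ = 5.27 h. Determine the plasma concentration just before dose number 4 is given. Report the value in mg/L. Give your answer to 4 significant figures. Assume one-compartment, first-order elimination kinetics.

C₀ per dose = Dose / Vd = 2140 / 146 = 14.66 mg/L
k = ln2 / t½ = 0.693147 / 3.20 = 0.2166 h⁻¹
Fraction remaining after one interval: r = e^(−kτ) = e^(−0.2166 × 5.27) = 0.3193
Before dose 4, 3 doses have been given (aged 1τ, 2τ, 3τ).
C_trough = C₀ × (r + r² + … + r^3) = C₀ × r(1−r^3)/(1−r)
        = 14.66 × 0.3193 × (1 − 0.03255) / (1 − 0.3193) = 6.653 mg/L

6.653 mg/L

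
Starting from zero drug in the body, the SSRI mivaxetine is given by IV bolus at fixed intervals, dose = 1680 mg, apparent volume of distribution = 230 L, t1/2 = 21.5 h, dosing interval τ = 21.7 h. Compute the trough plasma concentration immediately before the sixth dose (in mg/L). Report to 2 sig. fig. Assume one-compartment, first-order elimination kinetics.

7.0 mg/L

C₀ per dose = Dose / Vd = 1680 / 230 = 7.304 mg/L
k = ln2 / t½ = 0.693147 / 21.5 = 0.03224 h⁻¹
Fraction remaining after one interval: r = e^(−kτ) = e^(−0.03224 × 21.7) = 0.4968
Before dose 6, 5 doses have been given (aged 1τ, 2τ, 3τ, 4τ, 5τ).
C_trough = C₀ × (r + r² + … + r^5) = C₀ × r(1−r^5)/(1−r)
        = 7.304 × 0.4968 × (1 − 0.03026) / (1 − 0.4968) = 6.993 mg/L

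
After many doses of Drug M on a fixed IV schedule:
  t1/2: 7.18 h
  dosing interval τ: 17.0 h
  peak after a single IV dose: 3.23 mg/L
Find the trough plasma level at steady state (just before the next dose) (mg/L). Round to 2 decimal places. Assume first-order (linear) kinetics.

k = ln2 / t½ = 0.693147 / 7.18 = 0.09654 h⁻¹
e^(−kτ) = e^(−0.09654 × 17.0) = 0.1938
Accumulation ratio R = 1 / (1 − e^(−kτ)) = 1 / (1 − 0.1938) = 1.240
Steady-state trough = C₀ × R × e^(−kτ) = 3.23 × 1.240 × 0.1938 = 0.7762 mg/L

0.78 mg/L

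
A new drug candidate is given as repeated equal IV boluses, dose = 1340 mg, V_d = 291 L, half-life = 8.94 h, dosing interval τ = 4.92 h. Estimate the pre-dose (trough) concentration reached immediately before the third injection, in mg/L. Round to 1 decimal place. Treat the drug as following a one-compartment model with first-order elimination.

C₀ per dose = Dose / Vd = 1340 / 291 = 4.605 mg/L
k = ln2 / t½ = 0.693147 / 8.94 = 0.07753 h⁻¹
Fraction remaining after one interval: r = e^(−kτ) = e^(−0.07753 × 4.92) = 0.6829
Before dose 3, 2 doses have been given (aged 1τ, 2τ).
C_trough = C₀ × (r + r²) = 4.605 × (0.6829 + 0.4664) = 5.293 mg/L

5.3 mg/L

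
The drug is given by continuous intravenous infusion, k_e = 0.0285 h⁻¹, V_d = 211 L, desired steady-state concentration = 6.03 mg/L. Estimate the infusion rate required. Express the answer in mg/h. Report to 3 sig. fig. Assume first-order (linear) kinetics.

CL = k × Vd = 0.02850 × 211 = 6.014 L/h
At steady state, infusion rate R₀ = Css × CL = 6.03 × 6.014 = 36.26 mg/h

36.3 mg/h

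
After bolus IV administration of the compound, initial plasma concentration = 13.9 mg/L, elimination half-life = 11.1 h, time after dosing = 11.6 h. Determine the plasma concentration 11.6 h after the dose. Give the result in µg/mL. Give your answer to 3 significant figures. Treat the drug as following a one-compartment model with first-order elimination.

6.74 µg/mL

k = ln2 / t½ = 0.693147 / 11.1 = 0.06245 h⁻¹
C = C₀ · e^(−k·t) = 13.90 × e^(−0.06245 × 11.6)
  = 13.90 × 0.4846 = 6.736 mg/L
(6.736 mg/L = 6.736 µg/mL)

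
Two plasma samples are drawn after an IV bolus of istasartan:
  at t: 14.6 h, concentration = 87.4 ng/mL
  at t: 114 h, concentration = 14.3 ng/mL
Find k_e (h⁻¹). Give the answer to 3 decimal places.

0.018 h⁻¹

k = ln(C₁/C₂) / (t₂ − t₁) = ln(87.4/14.3) / (114 − 14.6)
  = 1.810 / 99.40 = 0.01821 h⁻¹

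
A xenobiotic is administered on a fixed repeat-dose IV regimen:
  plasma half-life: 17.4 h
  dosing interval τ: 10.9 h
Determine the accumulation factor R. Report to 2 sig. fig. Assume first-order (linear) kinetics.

2.8

k = ln2 / t½ = 0.693147 / 17.4 = 0.03984 h⁻¹
e^(−kτ) = e^(−0.03984 × 10.9) = 0.6477
Accumulation ratio R = 1 / (1 − e^(−kτ)) = 1 / (1 − 0.6477) = 2.838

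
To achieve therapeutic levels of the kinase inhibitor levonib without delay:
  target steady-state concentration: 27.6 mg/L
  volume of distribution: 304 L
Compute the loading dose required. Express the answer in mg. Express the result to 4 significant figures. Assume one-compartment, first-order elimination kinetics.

LD = Css × Vd = 27.6 × 304 = 8390 mg

8390 mg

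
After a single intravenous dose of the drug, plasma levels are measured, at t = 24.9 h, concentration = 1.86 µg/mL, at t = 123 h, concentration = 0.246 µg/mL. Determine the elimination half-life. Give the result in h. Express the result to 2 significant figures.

34 h

k = ln(C₁/C₂) / (t₂ − t₁) = ln(1.86/0.246) / (123 − 24.9)
  = 2.023 / 98.10 = 0.02062 h⁻¹
t½ = ln2 / k = 0.693147 / 0.02062 = 33.62 h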